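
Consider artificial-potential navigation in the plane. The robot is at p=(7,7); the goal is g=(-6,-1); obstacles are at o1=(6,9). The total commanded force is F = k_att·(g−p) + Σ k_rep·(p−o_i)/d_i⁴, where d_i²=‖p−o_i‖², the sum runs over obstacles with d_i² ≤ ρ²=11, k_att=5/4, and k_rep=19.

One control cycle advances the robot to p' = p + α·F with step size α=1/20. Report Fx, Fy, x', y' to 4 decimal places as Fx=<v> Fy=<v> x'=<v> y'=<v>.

F_att = 5/4·(g−p) = 5/4·(-13,-8) = (-16.2500,-10.0000)
o1: d²=5 ≤ ρ²=11; F_rep = 19·(1,-2)/5² = (0.7600,-1.5200)
F = F_att + ΣF_rep = (-15.4900,-11.5200)
p' = p + 1/20·F = (6.2255,6.4240)

Fx=-15.4900 Fy=-11.5200 x'=6.2255 y'=6.4240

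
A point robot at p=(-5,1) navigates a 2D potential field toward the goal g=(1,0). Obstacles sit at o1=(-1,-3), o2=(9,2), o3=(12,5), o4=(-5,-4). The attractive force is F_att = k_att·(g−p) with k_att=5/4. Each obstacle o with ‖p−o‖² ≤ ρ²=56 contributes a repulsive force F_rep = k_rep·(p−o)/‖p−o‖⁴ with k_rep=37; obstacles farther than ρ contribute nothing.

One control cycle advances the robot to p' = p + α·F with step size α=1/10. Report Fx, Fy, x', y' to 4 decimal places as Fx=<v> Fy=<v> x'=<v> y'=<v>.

Fx=7.3555 Fy=-0.8095 x'=-4.2645 y'=0.9191

F_att = 5/4·(g−p) = 5/4·(6,-1) = (7.5000,-1.2500)
o1: d²=32 ≤ ρ²=56; F_rep = 37·(-4,4)/32² = (-0.1445,0.1445)
o2: d²=197 > ρ²=56 → inactive
o3: d²=305 > ρ²=56 → inactive
o4: d²=25 ≤ ρ²=56; F_rep = 37·(0,5)/25² = (0.0000,0.2960)
F = F_att + ΣF_rep = (7.3555,-0.8095)
p' = p + 1/10·F = (-4.2645,0.9191)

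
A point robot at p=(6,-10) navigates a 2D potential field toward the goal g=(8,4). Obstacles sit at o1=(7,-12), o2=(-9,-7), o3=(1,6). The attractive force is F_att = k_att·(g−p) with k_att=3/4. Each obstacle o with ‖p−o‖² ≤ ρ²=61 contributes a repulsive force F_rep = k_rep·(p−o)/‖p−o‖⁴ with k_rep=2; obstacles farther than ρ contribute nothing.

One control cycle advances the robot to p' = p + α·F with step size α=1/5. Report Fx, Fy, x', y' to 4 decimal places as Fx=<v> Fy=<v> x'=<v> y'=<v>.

F_att = 3/4·(g−p) = 3/4·(2,14) = (1.5000,10.5000)
o1: d²=5 ≤ ρ²=61; F_rep = 2·(-1,2)/5² = (-0.0800,0.1600)
o2: d²=234 > ρ²=61 → inactive
o3: d²=281 > ρ²=61 → inactive
F = F_att + ΣF_rep = (1.4200,10.6600)
p' = p + 1/5·F = (6.2840,-7.8680)

Fx=1.4200 Fy=10.6600 x'=6.2840 y'=-7.8680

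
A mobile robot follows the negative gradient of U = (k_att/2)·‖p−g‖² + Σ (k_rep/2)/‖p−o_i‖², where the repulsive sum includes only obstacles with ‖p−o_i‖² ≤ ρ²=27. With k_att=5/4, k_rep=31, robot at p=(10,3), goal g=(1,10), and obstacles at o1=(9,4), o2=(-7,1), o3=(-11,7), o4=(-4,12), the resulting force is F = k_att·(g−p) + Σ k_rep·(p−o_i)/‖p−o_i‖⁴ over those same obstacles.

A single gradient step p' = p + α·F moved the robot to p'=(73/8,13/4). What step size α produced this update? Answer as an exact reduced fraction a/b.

F_att = 5/4·(g−p) = 5/4·(-9,7) = (-11.2500,8.7500)
o1: d²=2 ≤ ρ²=27; F_rep = 31·(1,-1)/2² = (7.7500,-7.7500)
o2: d²=293 > ρ²=27 → inactive
o3: d²=457 > ρ²=27 → inactive
o4: d²=277 > ρ²=27 → inactive
F = F_att + ΣF_rep = (-3.5000,1.0000)
Δp = p'−p = (-0.8750,0.2500); α = Δx/Fx = (-7/8) / (-7/2) = 1/4
check: Δy/Fy = (1/4) / (1) = 1/4 ✓

α = 1/4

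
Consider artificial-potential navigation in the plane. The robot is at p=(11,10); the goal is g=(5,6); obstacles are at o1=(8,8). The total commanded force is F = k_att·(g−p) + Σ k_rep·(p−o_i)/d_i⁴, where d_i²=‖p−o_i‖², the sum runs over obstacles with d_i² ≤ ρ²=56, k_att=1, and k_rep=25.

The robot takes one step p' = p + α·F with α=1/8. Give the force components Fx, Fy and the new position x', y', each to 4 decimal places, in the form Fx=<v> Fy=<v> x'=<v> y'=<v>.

F_att = 1·(g−p) = 1·(-6,-4) = (-6.0000,-4.0000)
o1: d²=13 ≤ ρ²=56; F_rep = 25·(3,2)/13² = (0.4438,0.2959)
F = F_att + ΣF_rep = (-5.5562,-3.7041)
p' = p + 1/8·F = (10.3055,9.5370)

Fx=-5.5562 Fy=-3.7041 x'=10.3055 y'=9.5370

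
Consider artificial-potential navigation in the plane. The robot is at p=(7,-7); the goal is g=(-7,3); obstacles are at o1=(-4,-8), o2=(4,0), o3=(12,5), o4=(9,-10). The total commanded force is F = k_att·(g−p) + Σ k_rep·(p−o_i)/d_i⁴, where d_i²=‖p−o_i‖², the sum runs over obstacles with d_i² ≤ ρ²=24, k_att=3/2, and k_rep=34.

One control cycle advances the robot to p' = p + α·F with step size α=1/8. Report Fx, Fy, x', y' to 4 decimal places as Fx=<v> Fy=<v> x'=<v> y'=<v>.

F_att = 3/2·(g−p) = 3/2·(-14,10) = (-21.0000,15.0000)
o1: d²=122 > ρ²=24 → inactive
o2: d²=58 > ρ²=24 → inactive
o3: d²=169 > ρ²=24 → inactive
o4: d²=13 ≤ ρ²=24; F_rep = 34·(-2,3)/13² = (-0.4024,0.6036)
F = F_att + ΣF_rep = (-21.4024,15.6036)
p' = p + 1/8·F = (4.3247,-5.0496)

Fx=-21.4024 Fy=15.6036 x'=4.3247 y'=-5.0496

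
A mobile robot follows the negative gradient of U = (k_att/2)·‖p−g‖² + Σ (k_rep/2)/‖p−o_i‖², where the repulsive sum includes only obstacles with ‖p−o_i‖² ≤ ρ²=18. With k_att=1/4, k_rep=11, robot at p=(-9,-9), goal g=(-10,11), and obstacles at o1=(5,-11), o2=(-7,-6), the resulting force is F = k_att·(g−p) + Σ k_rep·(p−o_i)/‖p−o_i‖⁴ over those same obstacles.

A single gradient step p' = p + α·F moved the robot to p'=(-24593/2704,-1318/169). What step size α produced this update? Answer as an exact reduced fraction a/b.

F_att = 1/4·(g−p) = 1/4·(-1,20) = (-0.2500,5.0000)
o1: d²=200 > ρ²=18 → inactive
o2: d²=13 ≤ ρ²=18; F_rep = 11·(-2,-3)/13² = (-0.1302,-0.1953)
F = F_att + ΣF_rep = (-0.3802,4.8047)
Δp = p'−p = (-0.0950,1.2012); α = Δx/Fx = (-257/2704) / (-257/676) = 1/4
check: Δy/Fy = (203/169) / (812/169) = 1/4 ✓

α = 1/4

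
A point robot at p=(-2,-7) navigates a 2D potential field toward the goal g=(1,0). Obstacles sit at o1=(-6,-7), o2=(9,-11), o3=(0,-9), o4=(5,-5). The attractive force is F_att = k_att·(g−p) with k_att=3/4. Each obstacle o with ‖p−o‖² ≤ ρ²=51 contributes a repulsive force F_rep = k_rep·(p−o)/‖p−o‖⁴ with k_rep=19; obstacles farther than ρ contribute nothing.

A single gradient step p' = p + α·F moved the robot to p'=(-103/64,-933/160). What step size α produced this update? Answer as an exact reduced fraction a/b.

F_att = 3/4·(g−p) = 3/4·(3,7) = (2.2500,5.2500)
o1: d²=16 ≤ ρ²=51; F_rep = 19·(4,0)/16² = (0.2969,0.0000)
o2: d²=137 > ρ²=51 → inactive
o3: d²=8 ≤ ρ²=51; F_rep = 19·(-2,2)/8² = (-0.5938,0.5938)
o4: d²=53 > ρ²=51 → inactive
F = F_att + ΣF_rep = (1.9531,5.8438)
Δp = p'−p = (0.3906,1.1687); α = Δx/Fx = (25/64) / (125/64) = 1/5
check: Δy/Fy = (187/160) / (187/32) = 1/5 ✓

α = 1/5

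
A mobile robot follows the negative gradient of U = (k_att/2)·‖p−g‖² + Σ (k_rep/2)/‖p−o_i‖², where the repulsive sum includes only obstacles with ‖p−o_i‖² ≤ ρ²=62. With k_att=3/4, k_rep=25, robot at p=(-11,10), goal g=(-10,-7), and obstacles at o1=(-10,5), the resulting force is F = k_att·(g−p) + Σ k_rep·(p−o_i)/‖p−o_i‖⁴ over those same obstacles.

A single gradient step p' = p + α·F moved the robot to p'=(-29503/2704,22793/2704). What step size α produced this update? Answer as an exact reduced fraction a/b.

α = 1/8

F_att = 3/4·(g−p) = 3/4·(1,-17) = (0.7500,-12.7500)
o1: d²=26 ≤ ρ²=62; F_rep = 25·(-1,5)/26² = (-0.0370,0.1849)
F = F_att + ΣF_rep = (0.7130,-12.5651)
Δp = p'−p = (0.0891,-1.5706); α = Δx/Fx = (241/2704) / (241/338) = 1/8
check: Δy/Fy = (-4247/2704) / (-4247/338) = 1/8 ✓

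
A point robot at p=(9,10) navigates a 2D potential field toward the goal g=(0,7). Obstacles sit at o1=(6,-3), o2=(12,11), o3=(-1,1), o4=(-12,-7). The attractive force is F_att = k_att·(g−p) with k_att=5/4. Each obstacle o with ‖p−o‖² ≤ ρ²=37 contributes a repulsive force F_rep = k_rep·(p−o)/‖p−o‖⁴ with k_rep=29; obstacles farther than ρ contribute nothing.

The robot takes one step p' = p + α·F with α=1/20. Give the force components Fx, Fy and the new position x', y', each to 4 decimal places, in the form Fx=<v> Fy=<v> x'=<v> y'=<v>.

F_att = 5/4·(g−p) = 5/4·(-9,-3) = (-11.2500,-3.7500)
o1: d²=178 > ρ²=37 → inactive
o2: d²=10 ≤ ρ²=37; F_rep = 29·(-3,-1)/10² = (-0.8700,-0.2900)
o3: d²=181 > ρ²=37 → inactive
o4: d²=730 > ρ²=37 → inactive
F = F_att + ΣF_rep = (-12.1200,-4.0400)
p' = p + 1/20·F = (8.3940,9.7980)

Fx=-12.1200 Fy=-4.0400 x'=8.3940 y'=9.7980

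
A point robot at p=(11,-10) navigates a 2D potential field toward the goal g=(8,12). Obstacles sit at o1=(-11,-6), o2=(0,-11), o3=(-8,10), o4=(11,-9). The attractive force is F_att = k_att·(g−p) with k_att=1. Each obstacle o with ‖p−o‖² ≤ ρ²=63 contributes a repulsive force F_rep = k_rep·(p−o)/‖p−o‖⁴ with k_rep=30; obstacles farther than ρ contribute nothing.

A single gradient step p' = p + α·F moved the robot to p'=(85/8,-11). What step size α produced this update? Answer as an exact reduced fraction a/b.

α = 1/8

F_att = 1·(g−p) = 1·(-3,22) = (-3.0000,22.0000)
o1: d²=500 > ρ²=63 → inactive
o2: d²=122 > ρ²=63 → inactive
o3: d²=761 > ρ²=63 → inactive
o4: d²=1 ≤ ρ²=63; F_rep = 30·(0,-1)/1² = (0.0000,-30.0000)
F = F_att + ΣF_rep = (-3.0000,-8.0000)
Δp = p'−p = (-0.3750,-1.0000); α = Δx/Fx = (-3/8) / (-3) = 1/8
check: Δy/Fy = (-1) / (-8) = 1/8 ✓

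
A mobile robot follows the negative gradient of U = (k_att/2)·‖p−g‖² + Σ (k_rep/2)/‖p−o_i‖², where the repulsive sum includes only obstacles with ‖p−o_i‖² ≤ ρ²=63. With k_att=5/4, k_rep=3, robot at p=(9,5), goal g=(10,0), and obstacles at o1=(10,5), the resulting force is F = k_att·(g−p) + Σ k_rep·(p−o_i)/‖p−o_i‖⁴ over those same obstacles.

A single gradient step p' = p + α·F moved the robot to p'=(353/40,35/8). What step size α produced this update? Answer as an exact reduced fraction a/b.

α = 1/10

F_att = 5/4·(g−p) = 5/4·(1,-5) = (1.2500,-6.2500)
o1: d²=1 ≤ ρ²=63; F_rep = 3·(-1,0)/1² = (-3.0000,0.0000)
F = F_att + ΣF_rep = (-1.7500,-6.2500)
Δp = p'−p = (-0.1750,-0.6250); α = Δx/Fx = (-7/40) / (-7/4) = 1/10
check: Δy/Fy = (-5/8) / (-25/4) = 1/10 ✓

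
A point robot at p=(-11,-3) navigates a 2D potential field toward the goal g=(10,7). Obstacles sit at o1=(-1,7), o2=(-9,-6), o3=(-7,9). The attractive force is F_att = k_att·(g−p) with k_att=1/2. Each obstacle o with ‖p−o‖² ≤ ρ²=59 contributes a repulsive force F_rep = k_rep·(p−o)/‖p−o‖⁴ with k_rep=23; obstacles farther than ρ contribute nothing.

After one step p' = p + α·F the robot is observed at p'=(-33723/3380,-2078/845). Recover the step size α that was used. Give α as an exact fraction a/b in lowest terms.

F_att = 1/2·(g−p) = 1/2·(21,10) = (10.5000,5.0000)
o1: d²=200 > ρ²=59 → inactive
o2: d²=13 ≤ ρ²=59; F_rep = 23·(-2,3)/13² = (-0.2722,0.4083)
o3: d²=160 > ρ²=59 → inactive
F = F_att + ΣF_rep = (10.2278,5.4083)
Δp = p'−p = (1.0228,0.5408); α = Δx/Fx = (3457/3380) / (3457/338) = 1/10
check: Δy/Fy = (457/845) / (914/169) = 1/10 ✓

α = 1/10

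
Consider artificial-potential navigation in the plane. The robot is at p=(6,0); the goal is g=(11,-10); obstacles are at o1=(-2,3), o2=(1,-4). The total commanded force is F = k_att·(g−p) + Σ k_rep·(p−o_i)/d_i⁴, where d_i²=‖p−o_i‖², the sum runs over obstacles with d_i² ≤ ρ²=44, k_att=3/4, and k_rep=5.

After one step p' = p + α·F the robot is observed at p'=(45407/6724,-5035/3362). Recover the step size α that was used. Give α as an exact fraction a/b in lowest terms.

α = 1/5

F_att = 3/4·(g−p) = 3/4·(5,-10) = (3.7500,-7.5000)
o1: d²=73 > ρ²=44 → inactive
o2: d²=41 ≤ ρ²=44; F_rep = 5·(5,4)/41² = (0.0149,0.0119)
F = F_att + ΣF_rep = (3.7649,-7.4881)
Δp = p'−p = (0.7530,-1.4976); α = Δx/Fx = (5063/6724) / (25315/6724) = 1/5
check: Δy/Fy = (-5035/3362) / (-25175/3362) = 1/5 ✓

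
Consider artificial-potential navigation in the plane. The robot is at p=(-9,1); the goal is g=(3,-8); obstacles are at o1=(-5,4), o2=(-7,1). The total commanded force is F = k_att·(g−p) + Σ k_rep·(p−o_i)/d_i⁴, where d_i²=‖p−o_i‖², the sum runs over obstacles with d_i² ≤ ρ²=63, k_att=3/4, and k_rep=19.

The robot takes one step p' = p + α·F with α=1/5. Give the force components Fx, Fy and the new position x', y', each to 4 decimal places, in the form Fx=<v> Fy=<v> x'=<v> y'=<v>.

Fx=6.5034 Fy=-6.8412 x'=-7.6993 y'=-0.3682

F_att = 3/4·(g−p) = 3/4·(12,-9) = (9.0000,-6.7500)
o1: d²=25 ≤ ρ²=63; F_rep = 19·(-4,-3)/25² = (-0.1216,-0.0912)
o2: d²=4 ≤ ρ²=63; F_rep = 19·(-2,0)/4² = (-2.3750,0.0000)
F = F_att + ΣF_rep = (6.5034,-6.8412)
p' = p + 1/5·F = (-7.6993,-0.3682)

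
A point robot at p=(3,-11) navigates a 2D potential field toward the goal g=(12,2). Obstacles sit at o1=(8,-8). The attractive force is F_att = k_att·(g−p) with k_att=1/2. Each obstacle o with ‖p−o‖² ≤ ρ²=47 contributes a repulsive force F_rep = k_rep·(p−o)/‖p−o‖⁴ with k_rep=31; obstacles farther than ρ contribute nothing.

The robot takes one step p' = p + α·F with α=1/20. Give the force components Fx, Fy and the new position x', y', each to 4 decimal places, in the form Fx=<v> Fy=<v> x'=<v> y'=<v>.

Fx=4.3659 Fy=6.4196 x'=3.2183 y'=-10.6790

F_att = 1/2·(g−p) = 1/2·(9,13) = (4.5000,6.5000)
o1: d²=34 ≤ ρ²=47; F_rep = 31·(-5,-3)/34² = (-0.1341,-0.0804)
F = F_att + ΣF_rep = (4.3659,6.4196)
p' = p + 1/20·F = (3.2183,-10.6790)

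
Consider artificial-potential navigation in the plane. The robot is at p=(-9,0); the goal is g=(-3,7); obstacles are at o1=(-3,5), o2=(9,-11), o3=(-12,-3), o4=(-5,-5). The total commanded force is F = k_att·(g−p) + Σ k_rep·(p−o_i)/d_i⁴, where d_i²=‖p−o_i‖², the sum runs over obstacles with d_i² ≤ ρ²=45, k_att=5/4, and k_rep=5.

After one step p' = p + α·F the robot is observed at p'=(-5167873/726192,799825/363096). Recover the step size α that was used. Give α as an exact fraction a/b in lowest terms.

α = 1/4

F_att = 5/4·(g−p) = 5/4·(6,7) = (7.5000,8.7500)
o1: d²=61 > ρ²=45 → inactive
o2: d²=445 > ρ²=45 → inactive
o3: d²=18 ≤ ρ²=45; F_rep = 5·(3,3)/18² = (0.0463,0.0463)
o4: d²=41 ≤ ρ²=45; F_rep = 5·(-4,5)/41² = (-0.0119,0.0149)
F = F_att + ΣF_rep = (7.5344,8.8112)
Δp = p'−p = (1.8836,2.2028); α = Δx/Fx = (1367855/726192) / (1367855/181548) = 1/4
check: Δy/Fy = (799825/363096) / (799825/90774) = 1/4 ✓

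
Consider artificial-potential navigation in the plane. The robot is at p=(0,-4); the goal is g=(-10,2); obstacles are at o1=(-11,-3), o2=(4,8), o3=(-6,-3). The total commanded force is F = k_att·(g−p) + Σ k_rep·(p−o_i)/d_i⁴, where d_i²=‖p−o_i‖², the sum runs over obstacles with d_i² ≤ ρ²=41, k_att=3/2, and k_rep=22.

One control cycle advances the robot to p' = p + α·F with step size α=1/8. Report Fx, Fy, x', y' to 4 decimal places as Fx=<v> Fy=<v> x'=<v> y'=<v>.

F_att = 3/2·(g−p) = 3/2·(-10,6) = (-15.0000,9.0000)
o1: d²=122 > ρ²=41 → inactive
o2: d²=160 > ρ²=41 → inactive
o3: d²=37 ≤ ρ²=41; F_rep = 22·(6,-1)/37² = (0.0964,-0.0161)
F = F_att + ΣF_rep = (-14.9036,8.9839)
p' = p + 1/8·F = (-1.8629,-2.8770)

Fx=-14.9036 Fy=8.9839 x'=-1.8629 y'=-2.8770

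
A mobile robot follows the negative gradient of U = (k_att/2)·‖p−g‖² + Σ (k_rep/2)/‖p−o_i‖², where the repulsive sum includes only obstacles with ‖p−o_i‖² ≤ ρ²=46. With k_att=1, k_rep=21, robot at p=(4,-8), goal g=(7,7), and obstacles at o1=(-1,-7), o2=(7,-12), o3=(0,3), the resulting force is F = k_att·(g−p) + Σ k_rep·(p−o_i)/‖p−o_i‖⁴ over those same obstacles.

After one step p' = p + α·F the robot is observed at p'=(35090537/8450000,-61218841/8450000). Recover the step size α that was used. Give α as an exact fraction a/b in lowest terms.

α = 1/20

F_att = 1·(g−p) = 1·(3,15) = (3.0000,15.0000)
o1: d²=26 ≤ ρ²=46; F_rep = 21·(5,-1)/26² = (0.1553,-0.0311)
o2: d²=25 ≤ ρ²=46; F_rep = 21·(-3,4)/25² = (-0.1008,0.1344)
o3: d²=137 > ρ²=46 → inactive
F = F_att + ΣF_rep = (3.0545,15.1033)
Δp = p'−p = (0.1527,0.7552); α = Δx/Fx = (1290537/8450000) / (1290537/422500) = 1/20
check: Δy/Fy = (6381159/8450000) / (6381159/422500) = 1/20 ✓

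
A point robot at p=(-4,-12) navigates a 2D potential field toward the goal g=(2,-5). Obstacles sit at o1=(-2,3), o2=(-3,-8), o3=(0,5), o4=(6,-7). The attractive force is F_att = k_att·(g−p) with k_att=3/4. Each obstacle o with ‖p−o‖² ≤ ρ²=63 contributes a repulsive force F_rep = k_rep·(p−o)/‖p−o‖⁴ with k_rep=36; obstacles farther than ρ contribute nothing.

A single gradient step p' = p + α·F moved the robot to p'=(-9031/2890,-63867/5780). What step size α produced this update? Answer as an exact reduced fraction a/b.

F_att = 3/4·(g−p) = 3/4·(6,7) = (4.5000,5.2500)
o1: d²=229 > ρ²=63 → inactive
o2: d²=17 ≤ ρ²=63; F_rep = 36·(-1,-4)/17² = (-0.1246,-0.4983)
o3: d²=305 > ρ²=63 → inactive
o4: d²=125 > ρ²=63 → inactive
F = F_att + ΣF_rep = (4.3754,4.7517)
Δp = p'−p = (0.8751,0.9503); α = Δx/Fx = (2529/2890) / (2529/578) = 1/5
check: Δy/Fy = (5493/5780) / (5493/1156) = 1/5 ✓

α = 1/5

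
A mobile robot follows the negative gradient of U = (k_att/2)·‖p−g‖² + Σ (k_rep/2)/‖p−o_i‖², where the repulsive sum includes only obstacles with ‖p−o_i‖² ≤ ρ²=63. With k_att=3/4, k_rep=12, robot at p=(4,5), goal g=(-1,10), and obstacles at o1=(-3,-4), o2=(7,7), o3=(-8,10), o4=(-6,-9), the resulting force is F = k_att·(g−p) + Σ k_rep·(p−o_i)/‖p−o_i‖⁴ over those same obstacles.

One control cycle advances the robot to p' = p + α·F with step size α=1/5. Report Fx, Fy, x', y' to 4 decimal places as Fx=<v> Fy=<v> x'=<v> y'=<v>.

Fx=-3.9630 Fy=3.6080 x'=3.2074 y'=5.7216

F_att = 3/4·(g−p) = 3/4·(-5,5) = (-3.7500,3.7500)
o1: d²=130 > ρ²=63 → inactive
o2: d²=13 ≤ ρ²=63; F_rep = 12·(-3,-2)/13² = (-0.2130,-0.1420)
o3: d²=169 > ρ²=63 → inactive
o4: d²=296 > ρ²=63 → inactive
F = F_att + ΣF_rep = (-3.9630,3.6080)
p' = p + 1/5·F = (3.2074,5.7216)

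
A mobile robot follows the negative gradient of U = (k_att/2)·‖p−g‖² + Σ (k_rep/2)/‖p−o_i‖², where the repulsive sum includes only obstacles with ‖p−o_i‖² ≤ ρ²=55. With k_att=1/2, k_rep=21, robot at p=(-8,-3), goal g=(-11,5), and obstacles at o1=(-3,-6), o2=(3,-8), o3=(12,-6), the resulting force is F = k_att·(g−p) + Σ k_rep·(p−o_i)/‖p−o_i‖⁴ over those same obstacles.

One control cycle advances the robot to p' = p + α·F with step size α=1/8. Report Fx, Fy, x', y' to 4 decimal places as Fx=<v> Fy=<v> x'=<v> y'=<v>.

Fx=-1.5908 Fy=4.0545 x'=-8.1989 y'=-2.4932

F_att = 1/2·(g−p) = 1/2·(-3,8) = (-1.5000,4.0000)
o1: d²=34 ≤ ρ²=55; F_rep = 21·(-5,3)/34² = (-0.0908,0.0545)
o2: d²=146 > ρ²=55 → inactive
o3: d²=409 > ρ²=55 → inactive
F = F_att + ΣF_rep = (-1.5908,4.0545)
p' = p + 1/8·F = (-8.1989,-2.4932)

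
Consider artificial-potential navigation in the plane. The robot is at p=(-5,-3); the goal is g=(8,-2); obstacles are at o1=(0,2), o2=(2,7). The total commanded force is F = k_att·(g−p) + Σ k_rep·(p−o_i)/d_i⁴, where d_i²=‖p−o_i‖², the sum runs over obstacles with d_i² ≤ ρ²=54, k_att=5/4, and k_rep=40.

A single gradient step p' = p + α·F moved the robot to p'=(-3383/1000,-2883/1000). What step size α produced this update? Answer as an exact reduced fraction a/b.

α = 1/10

F_att = 5/4·(g−p) = 5/4·(13,1) = (16.2500,1.2500)
o1: d²=50 ≤ ρ²=54; F_rep = 40·(-5,-5)/50² = (-0.0800,-0.0800)
o2: d²=149 > ρ²=54 → inactive
F = F_att + ΣF_rep = (16.1700,1.1700)
Δp = p'−p = (1.6170,0.1170); α = Δx/Fx = (1617/1000) / (1617/100) = 1/10
check: Δy/Fy = (117/1000) / (117/100) = 1/10 ✓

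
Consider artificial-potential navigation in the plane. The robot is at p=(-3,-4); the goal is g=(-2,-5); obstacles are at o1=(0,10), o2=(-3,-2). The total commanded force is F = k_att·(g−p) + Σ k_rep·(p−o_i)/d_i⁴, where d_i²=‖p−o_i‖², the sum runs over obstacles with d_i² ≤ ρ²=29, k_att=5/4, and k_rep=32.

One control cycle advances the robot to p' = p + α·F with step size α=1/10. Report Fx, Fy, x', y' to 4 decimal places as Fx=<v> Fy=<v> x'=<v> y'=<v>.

Fx=1.2500 Fy=-5.2500 x'=-2.8750 y'=-4.5250

F_att = 5/4·(g−p) = 5/4·(1,-1) = (1.2500,-1.2500)
o1: d²=205 > ρ²=29 → inactive
o2: d²=4 ≤ ρ²=29; F_rep = 32·(0,-2)/4² = (0.0000,-4.0000)
F = F_att + ΣF_rep = (1.2500,-5.2500)
p' = p + 1/10·F = (-2.8750,-4.5250)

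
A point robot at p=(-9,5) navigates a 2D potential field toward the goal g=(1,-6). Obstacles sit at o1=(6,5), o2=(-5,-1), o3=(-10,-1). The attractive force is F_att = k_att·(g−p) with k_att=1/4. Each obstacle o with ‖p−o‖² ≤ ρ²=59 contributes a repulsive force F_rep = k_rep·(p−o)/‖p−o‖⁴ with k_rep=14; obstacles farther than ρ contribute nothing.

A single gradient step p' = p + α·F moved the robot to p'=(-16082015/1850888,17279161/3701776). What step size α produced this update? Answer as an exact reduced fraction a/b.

α = 1/8

F_att = 1/4·(g−p) = 1/4·(10,-11) = (2.5000,-2.7500)
o1: d²=225 > ρ²=59 → inactive
o2: d²=52 ≤ ρ²=59; F_rep = 14·(-4,6)/52² = (-0.0207,0.0311)
o3: d²=37 ≤ ρ²=59; F_rep = 14·(1,6)/37² = (0.0102,0.0614)
F = F_att + ΣF_rep = (2.4895,-2.6576)
Δp = p'−p = (0.3112,-0.3322); α = Δx/Fx = (575977/1850888) / (575977/231361) = 1/8
check: Δy/Fy = (-1229719/3701776) / (-1229719/462722) = 1/8 ✓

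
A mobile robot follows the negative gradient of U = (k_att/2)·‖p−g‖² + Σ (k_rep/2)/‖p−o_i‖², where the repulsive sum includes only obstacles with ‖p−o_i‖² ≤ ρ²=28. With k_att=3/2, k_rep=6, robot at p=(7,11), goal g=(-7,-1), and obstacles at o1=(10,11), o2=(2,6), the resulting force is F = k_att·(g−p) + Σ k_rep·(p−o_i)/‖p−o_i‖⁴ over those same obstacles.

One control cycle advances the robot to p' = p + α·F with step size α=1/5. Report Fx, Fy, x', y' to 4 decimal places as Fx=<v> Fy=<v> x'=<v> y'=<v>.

Fx=-21.2222 Fy=-18.0000 x'=2.7556 y'=7.4000

F_att = 3/2·(g−p) = 3/2·(-14,-12) = (-21.0000,-18.0000)
o1: d²=9 ≤ ρ²=28; F_rep = 6·(-3,0)/9² = (-0.2222,0.0000)
o2: d²=50 > ρ²=28 → inactive
F = F_att + ΣF_rep = (-21.2222,-18.0000)
p' = p + 1/5·F = (2.7556,7.4000)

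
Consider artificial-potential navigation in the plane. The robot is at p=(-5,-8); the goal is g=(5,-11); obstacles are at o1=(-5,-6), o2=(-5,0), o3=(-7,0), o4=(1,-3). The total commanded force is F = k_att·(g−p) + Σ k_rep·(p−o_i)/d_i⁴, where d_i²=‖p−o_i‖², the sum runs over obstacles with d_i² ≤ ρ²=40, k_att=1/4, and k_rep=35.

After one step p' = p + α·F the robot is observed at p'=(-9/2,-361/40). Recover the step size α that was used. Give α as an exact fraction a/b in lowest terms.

F_att = 1/4·(g−p) = 1/4·(10,-3) = (2.5000,-0.7500)
o1: d²=4 ≤ ρ²=40; F_rep = 35·(0,-2)/4² = (0.0000,-4.3750)
o2: d²=64 > ρ²=40 → inactive
o3: d²=68 > ρ²=40 → inactive
o4: d²=61 > ρ²=40 → inactive
F = F_att + ΣF_rep = (2.5000,-5.1250)
Δp = p'−p = (0.5000,-1.0250); α = Δx/Fx = (1/2) / (5/2) = 1/5
check: Δy/Fy = (-41/40) / (-41/8) = 1/5 ✓

α = 1/5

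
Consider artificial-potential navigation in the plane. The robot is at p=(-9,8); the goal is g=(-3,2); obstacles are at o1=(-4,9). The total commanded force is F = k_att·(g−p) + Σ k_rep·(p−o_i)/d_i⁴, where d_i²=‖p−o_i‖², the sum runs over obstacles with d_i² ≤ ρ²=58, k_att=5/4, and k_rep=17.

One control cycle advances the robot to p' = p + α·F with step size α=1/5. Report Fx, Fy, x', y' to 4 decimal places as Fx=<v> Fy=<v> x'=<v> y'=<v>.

F_att = 5/4·(g−p) = 5/4·(6,-6) = (7.5000,-7.5000)
o1: d²=26 ≤ ρ²=58; F_rep = 17·(-5,-1)/26² = (-0.1257,-0.0251)
F = F_att + ΣF_rep = (7.3743,-7.5251)
p' = p + 1/5·F = (-7.5251,6.4950)

Fx=7.3743 Fy=-7.5251 x'=-7.5251 y'=6.4950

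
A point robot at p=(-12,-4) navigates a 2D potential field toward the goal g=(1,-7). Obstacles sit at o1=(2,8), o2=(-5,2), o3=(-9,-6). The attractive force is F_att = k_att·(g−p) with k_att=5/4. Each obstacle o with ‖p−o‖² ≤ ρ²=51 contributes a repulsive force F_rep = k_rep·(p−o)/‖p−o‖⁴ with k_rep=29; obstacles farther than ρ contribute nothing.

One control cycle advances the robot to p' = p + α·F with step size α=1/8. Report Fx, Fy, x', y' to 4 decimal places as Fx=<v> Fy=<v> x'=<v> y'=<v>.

Fx=15.7352 Fy=-3.4068 x'=-10.0331 y'=-4.4259

F_att = 5/4·(g−p) = 5/4·(13,-3) = (16.2500,-3.7500)
o1: d²=340 > ρ²=51 → inactive
o2: d²=85 > ρ²=51 → inactive
o3: d²=13 ≤ ρ²=51; F_rep = 29·(-3,2)/13² = (-0.5148,0.3432)
F = F_att + ΣF_rep = (15.7352,-3.4068)
p' = p + 1/8·F = (-10.0331,-4.4259)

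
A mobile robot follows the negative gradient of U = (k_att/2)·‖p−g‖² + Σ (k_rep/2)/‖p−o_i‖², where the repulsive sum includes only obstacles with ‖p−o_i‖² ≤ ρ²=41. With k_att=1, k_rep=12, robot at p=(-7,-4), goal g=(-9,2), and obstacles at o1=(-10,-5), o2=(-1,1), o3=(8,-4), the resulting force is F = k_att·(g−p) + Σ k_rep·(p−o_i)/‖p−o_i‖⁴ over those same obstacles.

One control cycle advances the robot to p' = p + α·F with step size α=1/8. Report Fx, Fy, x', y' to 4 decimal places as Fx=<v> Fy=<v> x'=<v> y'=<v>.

F_att = 1·(g−p) = 1·(-2,6) = (-2.0000,6.0000)
o1: d²=10 ≤ ρ²=41; F_rep = 12·(3,1)/10² = (0.3600,0.1200)
o2: d²=61 > ρ²=41 → inactive
o3: d²=225 > ρ²=41 → inactive
F = F_att + ΣF_rep = (-1.6400,6.1200)
p' = p + 1/8·F = (-7.2050,-3.2350)

Fx=-1.6400 Fy=6.1200 x'=-7.2050 y'=-3.2350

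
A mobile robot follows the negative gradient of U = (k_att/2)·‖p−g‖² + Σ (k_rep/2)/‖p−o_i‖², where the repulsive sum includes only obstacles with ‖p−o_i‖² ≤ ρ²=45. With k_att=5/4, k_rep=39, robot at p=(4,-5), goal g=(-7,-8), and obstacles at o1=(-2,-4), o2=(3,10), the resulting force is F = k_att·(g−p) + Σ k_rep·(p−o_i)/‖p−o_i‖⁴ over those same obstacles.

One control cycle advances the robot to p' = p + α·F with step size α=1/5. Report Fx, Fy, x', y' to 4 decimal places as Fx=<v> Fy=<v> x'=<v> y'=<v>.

F_att = 5/4·(g−p) = 5/4·(-11,-3) = (-13.7500,-3.7500)
o1: d²=37 ≤ ρ²=45; F_rep = 39·(6,-1)/37² = (0.1709,-0.0285)
o2: d²=226 > ρ²=45 → inactive
F = F_att + ΣF_rep = (-13.5791,-3.7785)
p' = p + 1/5·F = (1.2842,-5.7557)

Fx=-13.5791 Fy=-3.7785 x'=1.2842 y'=-5.7557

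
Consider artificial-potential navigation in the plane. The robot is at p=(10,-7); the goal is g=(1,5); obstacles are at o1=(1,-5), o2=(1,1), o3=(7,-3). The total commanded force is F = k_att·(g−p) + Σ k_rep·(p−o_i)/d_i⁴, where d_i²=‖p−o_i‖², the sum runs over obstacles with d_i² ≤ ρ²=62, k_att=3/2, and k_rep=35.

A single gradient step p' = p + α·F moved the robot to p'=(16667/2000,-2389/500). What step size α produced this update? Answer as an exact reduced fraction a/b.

F_att = 3/2·(g−p) = 3/2·(-9,12) = (-13.5000,18.0000)
o1: d²=85 > ρ²=62 → inactive
o2: d²=145 > ρ²=62 → inactive
o3: d²=25 ≤ ρ²=62; F_rep = 35·(3,-4)/25² = (0.1680,-0.2240)
F = F_att + ΣF_rep = (-13.3320,17.7760)
Δp = p'−p = (-1.6665,2.2220); α = Δx/Fx = (-3333/2000) / (-3333/250) = 1/8
check: Δy/Fy = (1111/500) / (2222/125) = 1/8 ✓

α = 1/8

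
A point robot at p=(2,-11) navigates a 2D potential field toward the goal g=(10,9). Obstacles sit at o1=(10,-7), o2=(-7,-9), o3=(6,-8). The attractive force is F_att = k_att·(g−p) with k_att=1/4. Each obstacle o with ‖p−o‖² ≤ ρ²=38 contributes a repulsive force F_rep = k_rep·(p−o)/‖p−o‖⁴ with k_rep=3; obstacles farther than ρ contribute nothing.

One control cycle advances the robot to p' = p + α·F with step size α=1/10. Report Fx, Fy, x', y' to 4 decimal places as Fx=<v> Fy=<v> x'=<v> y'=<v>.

F_att = 1/4·(g−p) = 1/4·(8,20) = (2.0000,5.0000)
o1: d²=80 > ρ²=38 → inactive
o2: d²=85 > ρ²=38 → inactive
o3: d²=25 ≤ ρ²=38; F_rep = 3·(-4,-3)/25² = (-0.0192,-0.0144)
F = F_att + ΣF_rep = (1.9808,4.9856)
p' = p + 1/10·F = (2.1981,-10.5014)

Fx=1.9808 Fy=4.9856 x'=2.1981 y'=-10.5014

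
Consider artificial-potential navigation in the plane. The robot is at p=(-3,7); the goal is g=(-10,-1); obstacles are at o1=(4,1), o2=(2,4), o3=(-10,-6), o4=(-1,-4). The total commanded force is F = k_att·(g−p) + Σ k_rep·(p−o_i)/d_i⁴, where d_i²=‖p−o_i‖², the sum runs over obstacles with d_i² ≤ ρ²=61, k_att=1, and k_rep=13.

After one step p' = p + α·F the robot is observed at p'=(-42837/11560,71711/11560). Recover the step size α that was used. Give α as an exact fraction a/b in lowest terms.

F_att = 1·(g−p) = 1·(-7,-8) = (-7.0000,-8.0000)
o1: d²=85 > ρ²=61 → inactive
o2: d²=34 ≤ ρ²=61; F_rep = 13·(-5,3)/34² = (-0.0562,0.0337)
o3: d²=218 > ρ²=61 → inactive
o4: d²=125 > ρ²=61 → inactive
F = F_att + ΣF_rep = (-7.0562,-7.9663)
Δp = p'−p = (-0.7056,-0.7966); α = Δx/Fx = (-8157/11560) / (-8157/1156) = 1/10
check: Δy/Fy = (-9209/11560) / (-9209/1156) = 1/10 ✓

α = 1/10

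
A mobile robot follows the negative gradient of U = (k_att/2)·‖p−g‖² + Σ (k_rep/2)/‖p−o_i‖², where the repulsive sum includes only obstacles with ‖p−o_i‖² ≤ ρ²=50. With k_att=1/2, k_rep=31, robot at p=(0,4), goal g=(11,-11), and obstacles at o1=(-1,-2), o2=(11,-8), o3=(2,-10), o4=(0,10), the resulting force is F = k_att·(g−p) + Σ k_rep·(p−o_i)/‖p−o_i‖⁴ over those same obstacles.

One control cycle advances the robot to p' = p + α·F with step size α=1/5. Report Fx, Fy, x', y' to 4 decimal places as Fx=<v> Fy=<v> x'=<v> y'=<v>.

F_att = 1/2·(g−p) = 1/2·(11,-15) = (5.5000,-7.5000)
o1: d²=37 ≤ ρ²=50; F_rep = 31·(1,6)/37² = (0.0226,0.1359)
o2: d²=265 > ρ²=50 → inactive
o3: d²=200 > ρ²=50 → inactive
o4: d²=36 ≤ ρ²=50; F_rep = 31·(0,-6)/36² = (0.0000,-0.1435)
F = F_att + ΣF_rep = (5.5226,-7.5077)
p' = p + 1/5·F = (1.1045,2.4985)

Fx=5.5226 Fy=-7.5077 x'=1.1045 y'=2.4985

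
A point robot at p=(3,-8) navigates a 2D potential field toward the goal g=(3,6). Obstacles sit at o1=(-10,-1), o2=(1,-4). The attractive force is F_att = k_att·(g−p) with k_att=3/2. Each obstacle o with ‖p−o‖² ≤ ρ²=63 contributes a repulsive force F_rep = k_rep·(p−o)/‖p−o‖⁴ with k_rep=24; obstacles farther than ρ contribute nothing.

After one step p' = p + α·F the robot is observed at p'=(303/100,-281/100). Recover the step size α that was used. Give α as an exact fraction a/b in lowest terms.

F_att = 3/2·(g−p) = 3/2·(0,14) = (0.0000,21.0000)
o1: d²=218 > ρ²=63 → inactive
o2: d²=20 ≤ ρ²=63; F_rep = 24·(2,-4)/20² = (0.1200,-0.2400)
F = F_att + ΣF_rep = (0.1200,20.7600)
Δp = p'−p = (0.0300,5.1900); α = Δx/Fx = (3/100) / (3/25) = 1/4
check: Δy/Fy = (519/100) / (519/25) = 1/4 ✓

α = 1/4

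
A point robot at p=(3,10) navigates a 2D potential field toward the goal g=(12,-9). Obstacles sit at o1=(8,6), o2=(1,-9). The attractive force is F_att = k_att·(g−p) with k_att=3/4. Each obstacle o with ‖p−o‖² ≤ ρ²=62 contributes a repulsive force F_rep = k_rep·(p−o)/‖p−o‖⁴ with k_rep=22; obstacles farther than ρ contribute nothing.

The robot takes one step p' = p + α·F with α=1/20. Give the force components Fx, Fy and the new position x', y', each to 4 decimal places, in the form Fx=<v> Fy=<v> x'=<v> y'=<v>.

Fx=6.6846 Fy=-14.1977 x'=3.3342 y'=9.2901

F_att = 3/4·(g−p) = 3/4·(9,-19) = (6.7500,-14.2500)
o1: d²=41 ≤ ρ²=62; F_rep = 22·(-5,4)/41² = (-0.0654,0.0523)
o2: d²=365 > ρ²=62 → inactive
F = F_att + ΣF_rep = (6.6846,-14.1977)
p' = p + 1/20·F = (3.3342,9.2901)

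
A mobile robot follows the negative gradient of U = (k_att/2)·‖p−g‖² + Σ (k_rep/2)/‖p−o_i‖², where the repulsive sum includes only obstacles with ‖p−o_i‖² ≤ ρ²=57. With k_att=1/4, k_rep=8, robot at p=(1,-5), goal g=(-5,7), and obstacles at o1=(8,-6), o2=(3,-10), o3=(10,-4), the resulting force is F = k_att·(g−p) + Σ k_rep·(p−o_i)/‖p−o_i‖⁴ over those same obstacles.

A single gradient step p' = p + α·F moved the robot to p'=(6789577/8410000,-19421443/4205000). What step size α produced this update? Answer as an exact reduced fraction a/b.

α = 1/8

F_att = 1/4·(g−p) = 1/4·(-6,12) = (-1.5000,3.0000)
o1: d²=50 ≤ ρ²=57; F_rep = 8·(-7,1)/50² = (-0.0224,0.0032)
o2: d²=29 ≤ ρ²=57; F_rep = 8·(-2,5)/29² = (-0.0190,0.0476)
o3: d²=82 > ρ²=57 → inactive
F = F_att + ΣF_rep = (-1.5414,3.0508)
Δp = p'−p = (-0.1927,0.3813); α = Δx/Fx = (-1620423/8410000) / (-1620423/1051250) = 1/8
check: Δy/Fy = (1603557/4205000) / (1603557/525625) = 1/8 ✓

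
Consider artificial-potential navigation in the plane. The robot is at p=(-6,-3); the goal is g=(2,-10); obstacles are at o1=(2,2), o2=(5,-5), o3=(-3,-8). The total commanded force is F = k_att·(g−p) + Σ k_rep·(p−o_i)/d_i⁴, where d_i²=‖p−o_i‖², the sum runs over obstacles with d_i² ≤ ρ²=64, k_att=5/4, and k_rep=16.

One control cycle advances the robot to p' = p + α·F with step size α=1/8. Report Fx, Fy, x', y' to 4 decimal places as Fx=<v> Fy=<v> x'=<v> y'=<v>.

F_att = 5/4·(g−p) = 5/4·(8,-7) = (10.0000,-8.7500)
o1: d²=89 > ρ²=64 → inactive
o2: d²=125 > ρ²=64 → inactive
o3: d²=34 ≤ ρ²=64; F_rep = 16·(-3,5)/34² = (-0.0415,0.0692)
F = F_att + ΣF_rep = (9.9585,-8.6808)
p' = p + 1/8·F = (-4.7552,-4.0851)

Fx=9.9585 Fy=-8.6808 x'=-4.7552 y'=-4.0851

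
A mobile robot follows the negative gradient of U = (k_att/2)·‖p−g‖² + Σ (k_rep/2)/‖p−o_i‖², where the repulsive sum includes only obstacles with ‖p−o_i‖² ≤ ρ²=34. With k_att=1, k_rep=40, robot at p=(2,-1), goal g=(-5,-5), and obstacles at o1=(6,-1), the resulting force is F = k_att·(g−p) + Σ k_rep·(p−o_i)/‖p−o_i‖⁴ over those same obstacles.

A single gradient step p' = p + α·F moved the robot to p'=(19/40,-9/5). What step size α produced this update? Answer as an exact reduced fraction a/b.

F_att = 1·(g−p) = 1·(-7,-4) = (-7.0000,-4.0000)
o1: d²=16 ≤ ρ²=34; F_rep = 40·(-4,0)/16² = (-0.6250,0.0000)
F = F_att + ΣF_rep = (-7.6250,-4.0000)
Δp = p'−p = (-1.5250,-0.8000); α = Δx/Fx = (-61/40) / (-61/8) = 1/5
check: Δy/Fy = (-4/5) / (-4) = 1/5 ✓

α = 1/5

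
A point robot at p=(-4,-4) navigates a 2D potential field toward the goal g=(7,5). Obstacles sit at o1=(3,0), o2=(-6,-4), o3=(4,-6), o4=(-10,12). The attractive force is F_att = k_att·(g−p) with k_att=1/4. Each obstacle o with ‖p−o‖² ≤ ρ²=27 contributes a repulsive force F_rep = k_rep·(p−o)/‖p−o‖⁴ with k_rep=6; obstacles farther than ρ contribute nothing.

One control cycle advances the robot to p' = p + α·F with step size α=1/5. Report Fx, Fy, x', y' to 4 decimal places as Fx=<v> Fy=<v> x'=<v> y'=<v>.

F_att = 1/4·(g−p) = 1/4·(11,9) = (2.7500,2.2500)
o1: d²=65 > ρ²=27 → inactive
o2: d²=4 ≤ ρ²=27; F_rep = 6·(2,0)/4² = (0.7500,0.0000)
o3: d²=68 > ρ²=27 → inactive
o4: d²=292 > ρ²=27 → inactive
F = F_att + ΣF_rep = (3.5000,2.2500)
p' = p + 1/5·F = (-3.3000,-3.5500)

Fx=3.5000 Fy=2.2500 x'=-3.3000 y'=-3.5500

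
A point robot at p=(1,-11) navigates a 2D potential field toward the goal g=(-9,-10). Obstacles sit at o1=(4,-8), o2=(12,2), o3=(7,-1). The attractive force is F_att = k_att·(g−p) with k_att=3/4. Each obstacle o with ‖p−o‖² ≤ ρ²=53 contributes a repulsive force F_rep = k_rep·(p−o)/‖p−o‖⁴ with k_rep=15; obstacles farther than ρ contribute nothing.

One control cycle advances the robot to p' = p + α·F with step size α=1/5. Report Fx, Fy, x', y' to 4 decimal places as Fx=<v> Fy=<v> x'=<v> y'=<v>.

F_att = 3/4·(g−p) = 3/4·(-10,1) = (-7.5000,0.7500)
o1: d²=18 ≤ ρ²=53; F_rep = 15·(-3,-3)/18² = (-0.1389,-0.1389)
o2: d²=290 > ρ²=53 → inactive
o3: d²=136 > ρ²=53 → inactive
F = F_att + ΣF_rep = (-7.6389,0.6111)
p' = p + 1/5·F = (-0.5278,-10.8778)

Fx=-7.6389 Fy=0.6111 x'=-0.5278 y'=-10.8778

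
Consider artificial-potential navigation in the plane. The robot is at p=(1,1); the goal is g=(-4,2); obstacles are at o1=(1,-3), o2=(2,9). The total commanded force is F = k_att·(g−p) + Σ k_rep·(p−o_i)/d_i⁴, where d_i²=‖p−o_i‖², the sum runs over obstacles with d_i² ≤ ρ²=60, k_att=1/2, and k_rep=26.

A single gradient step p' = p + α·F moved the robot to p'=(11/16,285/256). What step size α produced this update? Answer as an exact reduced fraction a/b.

α = 1/8

F_att = 1/2·(g−p) = 1/2·(-5,1) = (-2.5000,0.5000)
o1: d²=16 ≤ ρ²=60; F_rep = 26·(0,4)/16² = (0.0000,0.4062)
o2: d²=65 > ρ²=60 → inactive
F = F_att + ΣF_rep = (-2.5000,0.9062)
Δp = p'−p = (-0.3125,0.1133); α = Δx/Fx = (-5/16) / (-5/2) = 1/8
check: Δy/Fy = (29/256) / (29/32) = 1/8 ✓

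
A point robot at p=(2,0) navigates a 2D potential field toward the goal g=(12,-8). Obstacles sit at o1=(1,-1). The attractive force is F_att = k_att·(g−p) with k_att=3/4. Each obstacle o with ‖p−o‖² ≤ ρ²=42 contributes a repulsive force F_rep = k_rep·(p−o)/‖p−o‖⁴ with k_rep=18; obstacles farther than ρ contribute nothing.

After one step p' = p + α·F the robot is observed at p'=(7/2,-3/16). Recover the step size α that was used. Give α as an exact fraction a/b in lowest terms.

F_att = 3/4·(g−p) = 3/4·(10,-8) = (7.5000,-6.0000)
o1: d²=2 ≤ ρ²=42; F_rep = 18·(1,1)/2² = (4.5000,4.5000)
F = F_att + ΣF_rep = (12.0000,-1.5000)
Δp = p'−p = (1.5000,-0.1875); α = Δx/Fx = (3/2) / (12) = 1/8
check: Δy/Fy = (-3/16) / (-3/2) = 1/8 ✓

α = 1/8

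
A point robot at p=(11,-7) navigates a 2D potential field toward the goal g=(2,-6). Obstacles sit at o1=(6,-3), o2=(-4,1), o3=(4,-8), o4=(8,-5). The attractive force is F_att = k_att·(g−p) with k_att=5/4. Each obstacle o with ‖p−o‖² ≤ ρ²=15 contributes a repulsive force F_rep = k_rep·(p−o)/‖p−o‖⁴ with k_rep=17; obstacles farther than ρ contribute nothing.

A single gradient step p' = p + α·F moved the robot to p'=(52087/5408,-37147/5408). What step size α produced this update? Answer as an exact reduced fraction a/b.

α = 1/8

F_att = 5/4·(g−p) = 5/4·(-9,1) = (-11.2500,1.2500)
o1: d²=41 > ρ²=15 → inactive
o2: d²=289 > ρ²=15 → inactive
o3: d²=50 > ρ²=15 → inactive
o4: d²=13 ≤ ρ²=15; F_rep = 17·(3,-2)/13² = (0.3018,-0.2012)
F = F_att + ΣF_rep = (-10.9482,1.0488)
Δp = p'−p = (-1.3685,0.1311); α = Δx/Fx = (-7401/5408) / (-7401/676) = 1/8
check: Δy/Fy = (709/5408) / (709/676) = 1/8 ✓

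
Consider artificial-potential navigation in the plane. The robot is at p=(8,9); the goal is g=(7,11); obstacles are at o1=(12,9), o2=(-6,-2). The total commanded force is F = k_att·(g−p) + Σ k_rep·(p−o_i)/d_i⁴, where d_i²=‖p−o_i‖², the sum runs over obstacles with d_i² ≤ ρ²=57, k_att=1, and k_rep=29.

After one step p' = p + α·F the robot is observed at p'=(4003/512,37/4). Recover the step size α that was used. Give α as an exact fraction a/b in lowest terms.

α = 1/8

F_att = 1·(g−p) = 1·(-1,2) = (-1.0000,2.0000)
o1: d²=16 ≤ ρ²=57; F_rep = 29·(-4,0)/16² = (-0.4531,0.0000)
o2: d²=317 > ρ²=57 → inactive
F = F_att + ΣF_rep = (-1.4531,2.0000)
Δp = p'−p = (-0.1816,0.2500); α = Δx/Fx = (-93/512) / (-93/64) = 1/8
check: Δy/Fy = (1/4) / (2) = 1/8 ✓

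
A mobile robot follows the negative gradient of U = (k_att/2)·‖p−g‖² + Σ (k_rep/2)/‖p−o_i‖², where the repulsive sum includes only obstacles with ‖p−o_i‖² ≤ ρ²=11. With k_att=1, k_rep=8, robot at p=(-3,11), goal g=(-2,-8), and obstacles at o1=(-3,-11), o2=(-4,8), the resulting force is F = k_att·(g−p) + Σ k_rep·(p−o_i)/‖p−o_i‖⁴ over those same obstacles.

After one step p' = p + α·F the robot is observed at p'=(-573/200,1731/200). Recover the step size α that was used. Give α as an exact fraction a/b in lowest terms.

F_att = 1·(g−p) = 1·(1,-19) = (1.0000,-19.0000)
o1: d²=484 > ρ²=11 → inactive
o2: d²=10 ≤ ρ²=11; F_rep = 8·(1,3)/10² = (0.0800,0.2400)
F = F_att + ΣF_rep = (1.0800,-18.7600)
Δp = p'−p = (0.1350,-2.3450); α = Δx/Fx = (27/200) / (27/25) = 1/8
check: Δy/Fy = (-469/200) / (-469/25) = 1/8 ✓

α = 1/8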